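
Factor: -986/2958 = -1 * 3^(-1) = -1/3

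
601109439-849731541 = -248622102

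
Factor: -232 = -1 * 2^3 * 29^1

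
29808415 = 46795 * 637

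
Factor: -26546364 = -1*2^2*3^2*13^1*131^1*433^1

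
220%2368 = 220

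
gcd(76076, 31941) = 91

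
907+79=986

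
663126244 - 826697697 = -163571453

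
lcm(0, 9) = 0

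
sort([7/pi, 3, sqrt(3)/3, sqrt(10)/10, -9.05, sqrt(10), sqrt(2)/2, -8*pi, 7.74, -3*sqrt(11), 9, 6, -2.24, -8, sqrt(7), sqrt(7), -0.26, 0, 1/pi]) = [-8*pi, -3*sqrt(11), -9.05, -8, -2.24, -0.26, 0, sqrt(10)/10, 1/pi, sqrt(3)/3, sqrt(2)/2, 7/pi, sqrt(7), sqrt(7), 3, sqrt(10), 6, 7.74, 9]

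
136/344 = 17/43 ≈ 0.395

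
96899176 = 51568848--45330328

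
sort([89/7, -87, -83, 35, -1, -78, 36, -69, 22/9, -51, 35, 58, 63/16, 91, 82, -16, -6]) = [-87, -83, -78, -69, -51, -16, -6, -1, 22/9, 63/16, 89/7, 35, 35, 36, 58, 82, 91]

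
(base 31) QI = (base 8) 1470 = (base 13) 4B5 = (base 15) 39E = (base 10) 824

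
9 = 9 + 0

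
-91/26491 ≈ -0.00344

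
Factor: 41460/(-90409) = -1*2^2*3^1*5^1*11^(-1)*691^1*8219^(-1)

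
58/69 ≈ 0.841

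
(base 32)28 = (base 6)200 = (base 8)110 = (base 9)80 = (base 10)72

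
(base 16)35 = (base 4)311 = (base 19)2f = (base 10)53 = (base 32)1l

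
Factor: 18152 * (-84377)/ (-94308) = 2^1 * 3^ (-1) * 29^ (-1) * 271^ (-1) * 2269^1 * 84377^1 = 382902826/23577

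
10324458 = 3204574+7119884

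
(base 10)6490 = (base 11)4970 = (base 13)2c53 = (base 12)390a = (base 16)195a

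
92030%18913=16378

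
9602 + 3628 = 13230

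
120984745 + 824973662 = 945958407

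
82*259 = 21238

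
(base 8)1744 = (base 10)996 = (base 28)17g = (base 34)ta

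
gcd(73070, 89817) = 1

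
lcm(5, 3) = 15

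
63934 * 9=575406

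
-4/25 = -0.16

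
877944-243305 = 634639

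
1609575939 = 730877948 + 878697991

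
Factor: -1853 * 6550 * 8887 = -1 * 2^1 * 5^2 * 17^1 * 109^1 * 131^1 * 8887^1 = -107862852050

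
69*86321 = 5956149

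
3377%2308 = 1069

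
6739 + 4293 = 11032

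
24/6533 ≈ 0.00367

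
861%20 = 1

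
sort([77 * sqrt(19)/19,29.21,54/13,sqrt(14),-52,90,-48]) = [-52,-48,sqrt(14),54/13,77 * sqrt(19)/19,29.21,90]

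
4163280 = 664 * 6270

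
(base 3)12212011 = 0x10ae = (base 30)4ma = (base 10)4270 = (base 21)9e7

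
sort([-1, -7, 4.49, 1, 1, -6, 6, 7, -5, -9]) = [-9, -7, -6, -5, -1, 1, 1, 4.49, 6, 7]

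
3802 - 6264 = -2462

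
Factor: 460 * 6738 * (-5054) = -1 * 2^4 * 3^1 * 5^1 * 7^1 * 19^2 * 23^1 * 1123^1 = -15664771920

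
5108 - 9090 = -3982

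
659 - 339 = 320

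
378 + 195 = 573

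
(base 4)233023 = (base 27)43m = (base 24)55j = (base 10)3019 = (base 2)101111001011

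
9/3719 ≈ 0.00242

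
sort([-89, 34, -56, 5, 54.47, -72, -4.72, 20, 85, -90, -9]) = [-90, -89, -72, -56, -9, -4.72, 5, 20, 34, 54.47, 85]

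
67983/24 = 2832 + 5/8≈2832.63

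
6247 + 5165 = 11412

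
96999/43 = 2255 + 34/43 ≈ 2255.79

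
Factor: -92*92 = -1*2^4*23^2 = -8464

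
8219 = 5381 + 2838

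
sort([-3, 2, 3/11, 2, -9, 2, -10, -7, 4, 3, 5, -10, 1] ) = [-10, -10, -9, -7, -3, 3/11, 1, 2, 2, 2, 3, 4, 5] 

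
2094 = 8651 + -6557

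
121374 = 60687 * 2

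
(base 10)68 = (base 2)1000100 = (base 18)3e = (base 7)125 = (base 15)48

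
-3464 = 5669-9133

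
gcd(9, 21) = 3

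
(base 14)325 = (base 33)ir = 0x26d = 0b1001101101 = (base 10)621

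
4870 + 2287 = 7157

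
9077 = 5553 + 3524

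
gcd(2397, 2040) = 51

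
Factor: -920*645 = -1*2^3*3^1*5^2*23^1*43^1 = -593400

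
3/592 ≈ 0.00507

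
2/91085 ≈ 0.0000220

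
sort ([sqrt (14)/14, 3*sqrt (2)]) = [sqrt (14)/14, 3*sqrt (2)]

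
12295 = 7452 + 4843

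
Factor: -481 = -1*13^1*37^1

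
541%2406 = 541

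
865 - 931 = -66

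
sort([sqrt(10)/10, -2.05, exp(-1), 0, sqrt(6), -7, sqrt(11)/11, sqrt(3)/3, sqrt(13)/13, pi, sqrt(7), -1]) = [-7, -2.05, -1, 0, sqrt(13)/13, sqrt(11)/11, sqrt(10)/10, exp(-1), sqrt(3)/3, sqrt(6), sqrt(7), pi]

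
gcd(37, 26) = 1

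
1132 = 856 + 276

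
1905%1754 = 151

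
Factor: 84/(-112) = -1 * 2^(-2) * 3^1 = -3/4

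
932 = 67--865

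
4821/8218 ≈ 0.587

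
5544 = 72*77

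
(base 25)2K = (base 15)4A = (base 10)70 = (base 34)22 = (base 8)106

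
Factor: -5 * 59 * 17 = -1 * 5^1 * 17^1 * 59^1 = -5015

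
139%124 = 15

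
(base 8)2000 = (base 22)22c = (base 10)1024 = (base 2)10000000000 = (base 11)851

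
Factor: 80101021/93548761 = 7^1*11^1*13^1*19^(-1)*80021^1*4923619^(-1)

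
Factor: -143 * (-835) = 5^1 * 11^1 * 13^1 * 167^1 = 119405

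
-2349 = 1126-3475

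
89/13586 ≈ 0.00655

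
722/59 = 12 + 14/59 ≈ 12.24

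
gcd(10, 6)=2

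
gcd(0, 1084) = 1084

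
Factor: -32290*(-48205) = 2^1*5^2*31^1*311^1*3229^1 = 1556539450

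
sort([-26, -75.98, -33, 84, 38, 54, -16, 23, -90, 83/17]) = [-90, -75.98, -33, -26, -16, 83/17, 23, 38, 54, 84]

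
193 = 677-484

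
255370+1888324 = 2143694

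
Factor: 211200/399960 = 2^5*3^(-1)*5^1*101^(-1) = 160/303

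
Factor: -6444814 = -1 * 2^1 * 199^1 * 16193^1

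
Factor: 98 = 2^1 * 7^2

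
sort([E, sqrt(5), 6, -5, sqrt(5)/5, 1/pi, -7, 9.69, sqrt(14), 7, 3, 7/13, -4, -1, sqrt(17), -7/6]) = [-7, -5, -4, -7/6, -1, 1/pi, sqrt(5)/5, 7/13, sqrt(5), E, 3, sqrt(14), sqrt(17), 6, 7, 9.69]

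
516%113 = 64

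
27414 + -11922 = 15492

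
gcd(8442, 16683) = 201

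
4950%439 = 121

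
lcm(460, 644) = 3220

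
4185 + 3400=7585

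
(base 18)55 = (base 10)95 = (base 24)3n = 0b1011111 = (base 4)1133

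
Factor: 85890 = 2^1*3^1*5^1*7^1*409^1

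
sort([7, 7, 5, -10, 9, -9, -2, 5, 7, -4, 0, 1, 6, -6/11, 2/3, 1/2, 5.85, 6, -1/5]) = [-10, -9, -4, -2, -6/11, -1/5, 0, 1/2, 2/3, 1, 5, 5, 5.85, 6, 6, 7, 7, 7, 9]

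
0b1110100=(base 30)3q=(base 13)8c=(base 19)62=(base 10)116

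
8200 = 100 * 82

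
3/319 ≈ 0.00940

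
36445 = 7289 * 5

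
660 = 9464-8804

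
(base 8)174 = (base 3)11121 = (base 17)75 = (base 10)124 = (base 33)3p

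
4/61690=2/30845 ≈ 0.0000648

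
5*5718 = 28590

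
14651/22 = 665 + 21/22 ≈ 665.95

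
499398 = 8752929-8253531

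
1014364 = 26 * 39014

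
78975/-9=-8775=-8775.00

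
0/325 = 0 = 0.00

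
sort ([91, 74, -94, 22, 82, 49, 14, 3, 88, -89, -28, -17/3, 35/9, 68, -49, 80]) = [-94, -89, -49, -28, -17/3, 3, 35/9, 14, 22, 49, 68, 74, 80, 82, 88, 91]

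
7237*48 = 347376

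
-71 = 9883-9954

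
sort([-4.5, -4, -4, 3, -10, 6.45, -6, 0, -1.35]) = [-10, -6, -4.5, -4, -4, -1.35, 0, 3, 6.45]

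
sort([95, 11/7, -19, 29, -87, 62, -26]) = [-87, -26, -19, 11/7, 29, 62, 95]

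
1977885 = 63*31395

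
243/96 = 81/32 ≈ 2.53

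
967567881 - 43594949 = 923972932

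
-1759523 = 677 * (-2599)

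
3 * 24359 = 73077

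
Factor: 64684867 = 13^1 * 4975759^1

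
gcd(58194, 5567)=1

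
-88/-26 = 3+5/13 ≈ 3.38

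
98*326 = 31948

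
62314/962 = 64 + 373/481 ≈ 64.78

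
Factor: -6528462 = -1 * 2^1 * 3^1 * 113^1 * 9629^1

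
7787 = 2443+5344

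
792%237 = 81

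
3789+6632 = 10421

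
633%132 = 105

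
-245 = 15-260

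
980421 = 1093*897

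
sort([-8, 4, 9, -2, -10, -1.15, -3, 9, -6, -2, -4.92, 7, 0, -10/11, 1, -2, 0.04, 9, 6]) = [-10, -8, -6, -4.92, -3, -2, -2, -2, -1.15, -10/11, 0, 0.04, 1, 4, 6, 7, 9, 9, 9]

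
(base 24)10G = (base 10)592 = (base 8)1120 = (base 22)14K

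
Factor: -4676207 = -1 * 17^1 * 43^1 * 6397^1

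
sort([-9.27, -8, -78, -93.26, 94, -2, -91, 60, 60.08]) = [-93.26, -91, -78, -9.27, -8, -2, 60, 60.08, 94]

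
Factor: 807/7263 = 3^ (-2) = 1/9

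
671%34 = 25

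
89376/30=2979 + 1/5=2979.20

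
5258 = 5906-648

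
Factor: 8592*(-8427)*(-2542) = 2^5*3^2*31^1*41^1*53^2*179^1 = 184052960928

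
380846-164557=216289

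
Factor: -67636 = -1 * 2^2 * 37^1 * 457^1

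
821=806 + 15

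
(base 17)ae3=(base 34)2o3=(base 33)2st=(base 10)3131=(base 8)6073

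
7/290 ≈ 0.0241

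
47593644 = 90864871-43271227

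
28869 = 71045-42176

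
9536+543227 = 552763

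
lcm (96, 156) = 1248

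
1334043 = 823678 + 510365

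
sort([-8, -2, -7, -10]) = [-10, -8, -7, -2]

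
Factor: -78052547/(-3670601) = 11^(-1)*23^1*1493^1*2273^1*333691^(-1)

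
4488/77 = 408/7 ≈ 58.29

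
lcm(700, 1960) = 9800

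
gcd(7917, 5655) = 1131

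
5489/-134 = -40 - 129/134 ≈ -40.96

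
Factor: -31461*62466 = -1*2^1*3^2*29^1*359^1*10487^1 = -1965242826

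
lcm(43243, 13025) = 1081075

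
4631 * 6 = 27786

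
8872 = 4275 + 4597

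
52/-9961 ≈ -0.00522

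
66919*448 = 29979712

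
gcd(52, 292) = 4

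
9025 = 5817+3208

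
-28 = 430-458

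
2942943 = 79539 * 37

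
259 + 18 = 277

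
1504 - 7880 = -6376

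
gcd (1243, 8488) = 1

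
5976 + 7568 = 13544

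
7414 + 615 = 8029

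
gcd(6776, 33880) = 6776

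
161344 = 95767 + 65577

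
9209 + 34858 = 44067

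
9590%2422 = 2324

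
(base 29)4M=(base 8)212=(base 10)138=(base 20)6I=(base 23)60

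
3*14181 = 42543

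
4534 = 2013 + 2521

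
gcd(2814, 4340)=14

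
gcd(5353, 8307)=1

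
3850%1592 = 666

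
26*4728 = 122928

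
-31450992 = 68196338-99647330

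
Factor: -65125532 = -1*2^2*29^1*509^1*1103^1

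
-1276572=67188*(-19)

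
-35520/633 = -56 - 24/211 ≈ -56.11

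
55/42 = 1 + 13/42 ≈ 1.31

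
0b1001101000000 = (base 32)4q0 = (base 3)20202112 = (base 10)4928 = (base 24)8d8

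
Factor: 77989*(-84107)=-1*151^1*167^1*467^1*557^1=-6559420823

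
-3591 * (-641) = 2301831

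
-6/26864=-3/13432 ≈ -0.000223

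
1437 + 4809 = 6246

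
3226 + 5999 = 9225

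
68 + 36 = 104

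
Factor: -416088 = -1*2^3*3^2*5779^1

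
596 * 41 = 24436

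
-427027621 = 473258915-900286536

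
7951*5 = 39755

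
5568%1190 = 808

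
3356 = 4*839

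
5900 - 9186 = -3286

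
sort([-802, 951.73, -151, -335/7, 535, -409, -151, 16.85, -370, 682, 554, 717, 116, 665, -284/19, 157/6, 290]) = [-802, -409, -370, -151, -151, -335/7, -284/19, 16.85, 157/6, 116, 290, 535, 554, 665, 682, 717, 951.73]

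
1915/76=25+15/76 ≈ 25.20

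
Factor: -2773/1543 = -1 * 47^1 * 59^1 * 1543^(-1)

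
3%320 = 3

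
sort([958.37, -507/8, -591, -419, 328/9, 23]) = [-591, -419, -507/8, 23, 328/9, 958.37]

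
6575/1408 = 4 + 943/1408 ≈ 4.67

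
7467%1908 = 1743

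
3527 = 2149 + 1378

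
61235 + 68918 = 130153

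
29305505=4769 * 6145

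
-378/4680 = -21/260 ≈ -0.0808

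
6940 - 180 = 6760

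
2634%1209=216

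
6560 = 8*820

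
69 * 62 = 4278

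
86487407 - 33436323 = 53051084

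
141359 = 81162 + 60197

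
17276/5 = 3455+1/5 = 3455.20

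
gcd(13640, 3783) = 1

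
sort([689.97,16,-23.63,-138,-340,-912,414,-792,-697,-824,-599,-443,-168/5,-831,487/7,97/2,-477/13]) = [-912,-831,-824,-792,-697,-599,-443,-340,-138,-477/13,-168/5,-23.63,16,97/2,487/7,414,689.97]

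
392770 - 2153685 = -1760915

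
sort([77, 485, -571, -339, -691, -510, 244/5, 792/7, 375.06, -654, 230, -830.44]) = [-830.44, -691, -654, -571, -510, -339, 244/5, 77, 792/7, 230, 375.06, 485]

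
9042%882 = 222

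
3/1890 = 1/630 ≈ 0.00159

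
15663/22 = 711 + 21/22≈711.95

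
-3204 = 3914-7118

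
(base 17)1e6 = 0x215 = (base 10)533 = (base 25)l8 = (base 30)hn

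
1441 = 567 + 874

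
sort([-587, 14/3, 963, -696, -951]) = [-951, -696, -587, 14/3, 963]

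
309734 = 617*502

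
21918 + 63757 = 85675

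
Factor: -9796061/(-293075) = 5^(-2)*11^1*19^(-1)*617^(-1)*890551^1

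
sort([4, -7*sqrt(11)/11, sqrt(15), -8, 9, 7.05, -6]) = [-8, -6, -7*sqrt(11)/11, sqrt(15), 4, 7.05, 9]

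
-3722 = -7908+4186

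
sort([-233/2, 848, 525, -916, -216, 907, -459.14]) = [-916, -459.14, -216, -233/2, 525, 848, 907]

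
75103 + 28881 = 103984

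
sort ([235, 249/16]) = [249/16, 235]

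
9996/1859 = 5 + 701/1859≈5.38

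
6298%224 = 26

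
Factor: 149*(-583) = -1*11^1*53^1*149^1 = -86867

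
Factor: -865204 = -1*2^2*163^1*1327^1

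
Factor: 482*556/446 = 2^2*139^1*223^(-1)*241^1 = 133996/223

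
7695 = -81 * (-95)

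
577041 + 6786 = 583827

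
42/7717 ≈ 0.00544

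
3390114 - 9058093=-5667979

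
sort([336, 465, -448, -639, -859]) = [-859, -639, -448, 336, 465]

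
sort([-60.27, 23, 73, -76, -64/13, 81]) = [-76, -60.27, -64/13, 23, 73, 81]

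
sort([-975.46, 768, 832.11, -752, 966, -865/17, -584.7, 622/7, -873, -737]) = [-975.46, -873, -752, -737, -584.7, -865/17, 622/7, 768, 832.11, 966]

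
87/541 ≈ 0.161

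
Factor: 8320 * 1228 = 2^9 * 5^1 * 13^1 * 307^1 = 10216960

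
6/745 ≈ 0.00805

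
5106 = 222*23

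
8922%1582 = 1012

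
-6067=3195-9262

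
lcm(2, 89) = 178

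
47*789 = 37083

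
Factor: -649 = -1*11^1*59^1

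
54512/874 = 27256/437 ≈ 62.37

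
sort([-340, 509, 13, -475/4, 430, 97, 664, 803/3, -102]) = [-340, -475/4, -102, 13, 97, 803/3, 430, 509, 664]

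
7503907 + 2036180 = 9540087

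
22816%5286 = 1672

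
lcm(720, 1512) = 15120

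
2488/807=3 + 67/807 ≈ 3.08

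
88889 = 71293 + 17596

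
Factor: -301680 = -1*2^4*3^2*5^1*419^1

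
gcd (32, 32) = 32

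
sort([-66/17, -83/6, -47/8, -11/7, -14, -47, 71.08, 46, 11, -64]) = [-64, -47, -14, -83/6, -47/8, -66/17, -11/7, 11, 46, 71.08]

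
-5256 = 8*(-657) 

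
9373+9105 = 18478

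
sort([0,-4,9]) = [-4,0,9]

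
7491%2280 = 651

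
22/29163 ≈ 0.000754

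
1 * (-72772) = -72772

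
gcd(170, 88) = 2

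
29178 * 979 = 28565262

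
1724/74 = 23 + 11/37 ≈ 23.30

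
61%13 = 9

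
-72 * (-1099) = 79128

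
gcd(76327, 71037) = 1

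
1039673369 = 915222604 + 124450765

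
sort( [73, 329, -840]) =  [-840, 73, 329]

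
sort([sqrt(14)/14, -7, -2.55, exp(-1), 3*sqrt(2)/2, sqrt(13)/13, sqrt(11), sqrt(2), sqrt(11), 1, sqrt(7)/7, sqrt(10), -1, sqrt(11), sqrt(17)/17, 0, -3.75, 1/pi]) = [-7, -3.75, -2.55, -1, 0, sqrt(17)/17, sqrt(14)/14, sqrt(13)/13, 1/pi, exp(-1), sqrt(7)/7, 1, sqrt(2), 3*sqrt(2)/2, sqrt(10), sqrt(11), sqrt(11), sqrt(11)]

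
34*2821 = 95914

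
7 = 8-1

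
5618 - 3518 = 2100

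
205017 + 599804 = 804821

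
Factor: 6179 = 37^1*167^1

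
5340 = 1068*5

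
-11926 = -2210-9716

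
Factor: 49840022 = 2^1*17^1*47^1*31189^1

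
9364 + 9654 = 19018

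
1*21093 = 21093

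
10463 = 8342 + 2121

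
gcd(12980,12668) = 4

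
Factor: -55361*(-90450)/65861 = 2^1*3^3*5^2*23^1*29^1*83^1*983^(-1) = 74737350/983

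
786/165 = 4 + 42/55 ≈ 4.76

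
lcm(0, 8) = 0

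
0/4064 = 0 = 0.00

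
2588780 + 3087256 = 5676036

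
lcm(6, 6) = 6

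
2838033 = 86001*33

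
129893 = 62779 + 67114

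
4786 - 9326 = -4540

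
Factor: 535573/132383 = 132383^(-1)*535573^1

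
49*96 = 4704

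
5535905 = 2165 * 2557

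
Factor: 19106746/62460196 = 2^(-1)*449^1*21277^1*15615049^(-1) = 9553373/31230098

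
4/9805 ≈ 0.000408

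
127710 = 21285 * 6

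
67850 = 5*13570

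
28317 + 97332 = 125649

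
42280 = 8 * 5285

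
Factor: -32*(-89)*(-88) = -1*2^8*11^1*89^1 = -250624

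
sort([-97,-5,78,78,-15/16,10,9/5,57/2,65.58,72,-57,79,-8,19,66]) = [-97,-57,-8,-5,-15/16,9/5,10,19,57/2,65.58,66,72,78,78,79]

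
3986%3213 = 773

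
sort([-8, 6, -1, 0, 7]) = [-8, -1, 0, 6, 7]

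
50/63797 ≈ 0.000784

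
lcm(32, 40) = 160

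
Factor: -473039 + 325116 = -1*53^1*2791^1 = -147923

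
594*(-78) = -46332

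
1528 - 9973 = -8445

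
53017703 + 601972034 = 654989737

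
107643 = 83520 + 24123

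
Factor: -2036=-1*2^2*509^1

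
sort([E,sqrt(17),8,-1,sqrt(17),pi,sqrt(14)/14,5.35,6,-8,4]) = [-8,-1,sqrt(14)/14,E,pi,4,sqrt(17),sqrt(17),5.35,6,8]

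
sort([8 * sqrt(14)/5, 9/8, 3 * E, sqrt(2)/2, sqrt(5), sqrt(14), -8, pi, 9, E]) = [-8, sqrt(2)/2, 9/8, sqrt(5), E, pi, sqrt(14), 8 * sqrt(14)/5, 3 * E, 9]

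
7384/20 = 369+1/5 = 369.20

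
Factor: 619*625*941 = 5^4*619^1*941^1 = 364049375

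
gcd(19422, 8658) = 234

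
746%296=154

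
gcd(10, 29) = 1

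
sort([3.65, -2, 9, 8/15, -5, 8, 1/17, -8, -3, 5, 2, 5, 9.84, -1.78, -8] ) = [-8, -8, -5, -3, -2, -1.78, 1/17, 8/15, 2, 3.65, 5, 5, 8, 9, 9.84] 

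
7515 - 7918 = -403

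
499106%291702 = 207404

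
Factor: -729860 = -1*2^2*5^1*36493^1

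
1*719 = 719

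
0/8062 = 0 = 0.00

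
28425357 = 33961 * 837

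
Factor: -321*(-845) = 3^1*5^1*13^2*107^1 = 271245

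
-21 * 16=-336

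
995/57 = 17+26/57 ≈ 17.46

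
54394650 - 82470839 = -28076189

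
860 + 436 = 1296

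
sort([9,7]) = [7,9]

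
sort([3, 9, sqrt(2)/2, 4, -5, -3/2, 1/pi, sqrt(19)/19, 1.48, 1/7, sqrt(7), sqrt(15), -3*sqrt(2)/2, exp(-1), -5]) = [-5, -5, -3*sqrt(2)/2, -3/2, 1/7, sqrt(19)/19, 1/pi, exp(-1), sqrt(2)/2, 1.48, sqrt(7), 3, sqrt(15), 4, 9]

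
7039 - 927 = 6112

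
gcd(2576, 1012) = 92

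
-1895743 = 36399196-38294939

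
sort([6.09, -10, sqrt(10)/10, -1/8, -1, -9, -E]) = [-10, -9, -E, -1, -1/8, sqrt(10)/10, 6.09]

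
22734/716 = 11367/358 ≈ 31.75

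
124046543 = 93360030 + 30686513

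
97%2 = 1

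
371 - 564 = -193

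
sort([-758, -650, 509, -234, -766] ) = [-766, -758, -650, -234, 509] 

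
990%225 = 90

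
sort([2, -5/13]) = [-5/13, 2]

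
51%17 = 0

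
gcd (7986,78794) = 2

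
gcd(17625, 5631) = 3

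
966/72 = 161/12 ≈ 13.42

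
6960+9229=16189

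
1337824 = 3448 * 388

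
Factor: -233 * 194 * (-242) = 2^2 * 11^2 * 97^1 * 233^1 = 10938884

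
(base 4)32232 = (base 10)942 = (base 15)42c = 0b1110101110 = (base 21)22i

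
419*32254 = 13514426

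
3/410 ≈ 0.00732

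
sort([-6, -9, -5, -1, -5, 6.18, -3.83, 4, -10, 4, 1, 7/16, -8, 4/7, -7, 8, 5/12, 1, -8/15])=[-10, -9, -8, -7, -6, -5, -5, -3.83, -1, -8/15, 5/12, 7/16, 4/7, 1, 1, 4, 4, 6.18, 8]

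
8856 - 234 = 8622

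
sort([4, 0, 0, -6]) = [-6, 0, 0, 4]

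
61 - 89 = -28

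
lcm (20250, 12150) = 60750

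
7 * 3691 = 25837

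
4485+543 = 5028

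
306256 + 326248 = 632504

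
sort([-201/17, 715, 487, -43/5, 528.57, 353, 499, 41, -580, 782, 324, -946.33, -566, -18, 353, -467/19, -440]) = [-946.33, -580, -566, -440, -467/19, -18, -201/17, -43/5, 41, 324, 353, 353, 487, 499, 528.57, 715, 782]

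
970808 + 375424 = 1346232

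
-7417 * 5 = -37085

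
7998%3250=1498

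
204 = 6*34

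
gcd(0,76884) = 76884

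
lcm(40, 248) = 1240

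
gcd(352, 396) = 44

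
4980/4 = 1245 = 1245.00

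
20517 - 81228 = -60711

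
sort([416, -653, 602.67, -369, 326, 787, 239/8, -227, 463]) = [-653, -369, -227, 239/8, 326, 416, 463, 602.67, 787]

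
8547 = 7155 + 1392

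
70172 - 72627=-2455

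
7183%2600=1983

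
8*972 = 7776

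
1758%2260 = 1758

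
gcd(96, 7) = 1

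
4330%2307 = 2023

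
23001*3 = 69003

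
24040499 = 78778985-54738486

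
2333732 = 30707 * 76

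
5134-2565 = 2569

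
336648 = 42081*8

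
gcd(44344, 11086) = 11086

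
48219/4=12054+3/4=12054.75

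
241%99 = 43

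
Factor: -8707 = -1 * 8707^1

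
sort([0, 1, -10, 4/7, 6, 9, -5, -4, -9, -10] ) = [-10, -10, -9, -5, -4, 0, 4/7, 1, 6, 9] 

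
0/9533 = 0 = 0.00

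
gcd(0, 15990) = 15990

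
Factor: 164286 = 2^1*3^2*9127^1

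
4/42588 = 1/10647 ≈ 0.0000939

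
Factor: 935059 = 935059^1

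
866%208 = 34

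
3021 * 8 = 24168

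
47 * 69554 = 3269038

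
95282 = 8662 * 11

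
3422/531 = 6 + 4/9 ≈ 6.44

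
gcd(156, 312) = 156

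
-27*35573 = -960471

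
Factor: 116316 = 2^2 * 3^4 * 359^1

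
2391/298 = 8 + 7/298 ≈ 8.02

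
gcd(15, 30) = 15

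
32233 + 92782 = 125015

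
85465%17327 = 16157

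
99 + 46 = 145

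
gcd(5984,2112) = 352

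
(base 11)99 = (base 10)108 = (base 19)5d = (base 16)6c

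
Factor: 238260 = 2^2*3^1*5^1*11^1*19^2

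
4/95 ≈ 0.0421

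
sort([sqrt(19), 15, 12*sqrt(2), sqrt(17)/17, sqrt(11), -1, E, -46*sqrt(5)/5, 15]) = [-46*sqrt(5)/5, -1, sqrt(17)/17, E, sqrt(11), sqrt(19), 15, 15, 12*sqrt(2)]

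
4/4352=1/1088 ≈ 0.000919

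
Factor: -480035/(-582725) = 5^(-1) * 11^(-1) * 13^(-1) * 19^1 * 31^1 = 589/715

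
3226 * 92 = 296792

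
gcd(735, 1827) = 21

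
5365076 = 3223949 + 2141127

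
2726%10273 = 2726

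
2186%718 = 32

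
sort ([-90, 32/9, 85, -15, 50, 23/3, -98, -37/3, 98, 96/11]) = [-98, -90, -15, -37/3, 32/9, 23/3, 96/11, 50, 85, 98]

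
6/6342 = 1/1057 ≈ 0.000946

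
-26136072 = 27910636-54046708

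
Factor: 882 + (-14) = 2^2 * 7^1 * 31^1 = 868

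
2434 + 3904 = 6338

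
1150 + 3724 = 4874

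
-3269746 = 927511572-930781318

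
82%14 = 12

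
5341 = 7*763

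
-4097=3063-7160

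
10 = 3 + 7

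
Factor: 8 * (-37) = -1 * 2^3 * 37^1 = -296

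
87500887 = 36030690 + 51470197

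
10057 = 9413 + 644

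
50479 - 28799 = 21680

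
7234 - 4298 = 2936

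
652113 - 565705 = 86408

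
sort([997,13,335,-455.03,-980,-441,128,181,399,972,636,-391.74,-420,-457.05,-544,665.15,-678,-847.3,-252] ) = [-980,-847.3,-678,-544,-457.05,-455.03,-441,-420,-391.74,-252,13,128,181,335,399,636,665.15,972,997] 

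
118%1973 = 118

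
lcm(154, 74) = 5698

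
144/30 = 4 + 4/5 = 4.80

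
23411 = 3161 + 20250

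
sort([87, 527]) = [87, 527]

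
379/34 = 11 + 5/34 ≈ 11.15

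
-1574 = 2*(-787) 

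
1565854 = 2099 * 746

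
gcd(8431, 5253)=1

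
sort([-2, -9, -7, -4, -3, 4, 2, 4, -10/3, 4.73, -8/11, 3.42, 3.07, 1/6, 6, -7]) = [-9, -7, -7, -4, -10/3, -3, -2, -8/11, 1/6, 2, 3.07, 3.42, 4, 4, 4.73, 6]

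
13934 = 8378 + 5556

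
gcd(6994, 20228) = 26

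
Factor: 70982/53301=2^1 * 3^(-1) * 109^(-1) * 163^(-1) * 35491^1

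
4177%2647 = 1530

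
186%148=38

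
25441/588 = 43 + 157/588 ≈ 43.27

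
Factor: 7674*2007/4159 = 2^1*3^3*223^1*1279^1*4159^(-1) = 15401718/4159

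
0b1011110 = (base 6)234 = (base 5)334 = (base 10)94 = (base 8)136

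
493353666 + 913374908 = 1406728574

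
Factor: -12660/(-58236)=5^1 * 23^(-1)=5/23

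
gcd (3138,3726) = 6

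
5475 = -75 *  (-73)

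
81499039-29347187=52151852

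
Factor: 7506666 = 2^1*3^2*417037^1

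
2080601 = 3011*691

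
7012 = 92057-85045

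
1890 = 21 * 90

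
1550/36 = 775/18 ≈ 43.06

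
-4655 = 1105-5760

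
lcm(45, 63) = 315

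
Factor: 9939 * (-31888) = -1 * 2^4 * 3^1 * 1993^1 * 3313^1 = -316934832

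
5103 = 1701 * 3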